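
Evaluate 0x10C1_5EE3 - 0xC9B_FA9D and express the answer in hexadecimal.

0x4256446

Subtract column by column in base 16:
  3-D → 6 (borrow)
  E-9-1 → 4
  E-A → 4
  5-F → 6 (borrow)
  1-B-1 → 5 (borrow)
  C-9-1 → 2
  0-C → 4 (borrow)
  1-0-1 → 0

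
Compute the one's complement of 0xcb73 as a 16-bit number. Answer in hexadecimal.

Each hex digit d becomes f−d:
  c→3, b→4, 7→8, 3→c

0x348c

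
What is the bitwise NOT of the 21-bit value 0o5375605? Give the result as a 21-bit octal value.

0o2402172

Each oct digit d becomes 7−d:
  5→2, 3→4, 7→0, 5→2, 6→1, 0→7, 5→2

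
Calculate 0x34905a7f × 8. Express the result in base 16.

0x1a482d3f8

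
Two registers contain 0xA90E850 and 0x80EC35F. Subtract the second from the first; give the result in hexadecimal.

0x28224F1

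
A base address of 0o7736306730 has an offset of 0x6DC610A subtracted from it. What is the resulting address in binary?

0b111000100111010010110011001110

0o7736306730 = 0b111111011110011000110111011000 in binary.
0x6DC610A = 0b110110111000110000100001010 in binary.
Subtract column by column in base 2:
  0-0 → 0
  0-1 → 1 (borrow)
  0-0-1 → 1 (borrow)
  1-1-1 → 1 (borrow)
  1-0-1 → 0
  0-0 → 0
  1-0 → 1
  1-0 → 1
  1-1 → 0
  0-0 → 0
  1-0 → 1
  1-0 → 1
  0-0 → 0
  0-1 → 1 (borrow)
  0-1-1 → 0 (borrow)
  1-0-1 → 0
  1-0 → 1
  0-0 → 0
  0-1 → 1 (borrow)
  1-1-1 → 1 (borrow)
  1-1-1 → 1 (borrow)
  1-0-1 → 0
  1-1 → 0
  0-1 → 1 (borrow)
  1-0-1 → 0
  1-1 → 0
  1-1 → 0
  1-0 → 1
  1-0 → 1
  1-0 → 1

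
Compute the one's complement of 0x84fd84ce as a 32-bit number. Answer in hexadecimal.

0x7b027b31

Each hex digit d becomes f−d:
  8→7, 4→b, f→0, d→2, 8→7, 4→b, c→3, e→1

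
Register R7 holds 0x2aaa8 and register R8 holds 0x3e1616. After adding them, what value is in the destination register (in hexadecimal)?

0x40c0be

Add column by column in base 16, right to left:
  8+6 = e
  a+1 = b
  a+6 = 0 carry 1
  a+1+1 = c
  2+e = 0 carry 1
  0+3+1 = 4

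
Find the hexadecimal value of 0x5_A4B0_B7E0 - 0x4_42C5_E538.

Subtract column by column in base 16:
  0-8 → 8 (borrow)
  E-3-1 → A
  7-5 → 2
  B-E → D (borrow)
  0-5-1 → A (borrow)
  B-C-1 → E (borrow)
  4-2-1 → 1
  A-4 → 6
  5-4 → 1

0x161EAD2A8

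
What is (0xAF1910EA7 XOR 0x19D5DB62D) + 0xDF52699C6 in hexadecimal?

First 0xAF1910EA7 XOR 0x19D5DB62D = 0xB6CCCB88A.
Add column by column in base 16, right to left:
  A+6 = 0 carry 1
  8+C+1 = 5 carry 1
  8+9+1 = 2 carry 1
  B+9+1 = 5 carry 1
  C+6+1 = 3 carry 1
  C+2+1 = F
  C+5 = 1 carry 1
  6+F+1 = 6 carry 1
  B+D+1 = 9 carry 1
  final carry 1

0x1961F35250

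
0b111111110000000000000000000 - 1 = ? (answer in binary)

0b111111101111111111111111111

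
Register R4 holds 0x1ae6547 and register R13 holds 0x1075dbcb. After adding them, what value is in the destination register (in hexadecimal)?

0x12244112

Add column by column in base 16, right to left:
  7+b = 2 carry 1
  4+c+1 = 1 carry 1
  5+b+1 = 1 carry 1
  6+d+1 = 4 carry 1
  e+5+1 = 4 carry 1
  a+7+1 = 2 carry 1
  1+0+1 = 2
  0+1 = 1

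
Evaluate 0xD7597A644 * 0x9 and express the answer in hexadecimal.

0x792254D864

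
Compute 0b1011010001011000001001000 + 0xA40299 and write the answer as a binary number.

0xA40299 = 0b101001000000001010011001 in binary.
Add column by column in base 2, right to left:
  0+1 = 1
  0+0 = 0
  0+0 = 0
  1+1 = 0 carry 1
  0+1+1 = 0 carry 1
  0+0+1 = 1
  1+0 = 1
  0+1 = 1
  0+0 = 0
  0+1 = 1
  0+0 = 0
  0+0 = 0
  1+0 = 1
  1+0 = 1
  0+0 = 0
  1+0 = 1
  0+0 = 0
  0+0 = 0
  0+1 = 1
  1+0 = 1
  0+0 = 0
  1+1 = 0 carry 1
  1+0+1 = 0 carry 1
  0+1+1 = 0 carry 1
  1+0+1 = 0 carry 1
  final carry 1

0b10000011001011001011100001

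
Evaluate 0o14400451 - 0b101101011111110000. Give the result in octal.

0b101101011111110000 = 0o553760 in octal.
Subtract column by column in base 8:
  1-0 → 1
  5-6 → 7 (borrow)
  4-7-1 → 4 (borrow)
  0-3-1 → 4 (borrow)
  0-5-1 → 2 (borrow)
  4-5-1 → 6 (borrow)
  4-0-1 → 3
  1-0 → 1

0o13624471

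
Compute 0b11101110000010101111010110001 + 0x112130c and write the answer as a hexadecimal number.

0b11101110000010101111010110001 = 0x1dc15eb1 in hexadecimal.
Add column by column in base 16, right to left:
  1+c = d
  b+0 = b
  e+3 = 1 carry 1
  5+1+1 = 7
  1+2 = 3
  c+1 = d
  d+1 = e
  1+0 = 1

0x1ed371bd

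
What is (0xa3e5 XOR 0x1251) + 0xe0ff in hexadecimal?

0x192b3

First 0xa3e5 XOR 0x1251 = 0xb1b4.
Add column by column in base 16, right to left:
  4+f = 3 carry 1
  b+f+1 = b carry 1
  1+0+1 = 2
  b+e = 9 carry 1
  final carry 1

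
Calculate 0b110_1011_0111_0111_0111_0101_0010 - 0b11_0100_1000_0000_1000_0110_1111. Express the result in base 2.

Subtract column by column in base 2:
  0-1 → 1 (borrow)
  1-1-1 → 1 (borrow)
  0-1-1 → 0 (borrow)
  0-1-1 → 0 (borrow)
  1-0-1 → 0
  0-1 → 1 (borrow)
  1-1-1 → 1 (borrow)
  0-0-1 → 1 (borrow)
  1-0-1 → 0
  1-0 → 1
  1-0 → 1
  0-1 → 1 (borrow)
  1-0-1 → 0
  1-0 → 1
  1-0 → 1
  0-0 → 0
  1-0 → 1
  1-0 → 1
  1-0 → 1
  0-1 → 1 (borrow)
  1-0-1 → 0
  1-0 → 1
  0-1 → 1 (borrow)
  1-0-1 → 0
  0-1 → 1 (borrow)
  1-1-1 → 1 (borrow)
  1-0-1 → 0

0b11011011110110111011100011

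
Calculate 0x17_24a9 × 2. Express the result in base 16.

0x2e4952

Multiply each base-16 digit by 2, carrying:
  9×2 = 18 → write 2 carry 1
  a×2+1 = 21 → write 5 carry 1
  4×2+1 = 9 → write 9
  2×2 = 4 → write 4
  7×2 = 14 → write e
  1×2 = 2 → write 2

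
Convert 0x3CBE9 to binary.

Expand each hex digit to 4 bits: 3=0011 C=1100 B=1011 E=1110 9=1001.

0b111100101111101001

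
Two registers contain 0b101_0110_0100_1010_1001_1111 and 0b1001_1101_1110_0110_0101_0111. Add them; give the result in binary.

0b111101000011000011110110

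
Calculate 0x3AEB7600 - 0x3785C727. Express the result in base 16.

0x365AED9

Subtract column by column in base 16:
  0-7 → 9 (borrow)
  0-2-1 → D (borrow)
  6-7-1 → E (borrow)
  7-C-1 → A (borrow)
  B-5-1 → 5
  E-8 → 6
  A-7 → 3
  3-3 → 0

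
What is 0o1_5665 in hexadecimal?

0x1bb5

Each octal digit is 3 bits: 1=001 5=101 6=110 6=110 5=101.
Group the bits into nibbles: 0001 1011 1011 0101 → 1bb5.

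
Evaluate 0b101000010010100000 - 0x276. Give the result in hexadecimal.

0x2822A

0b101000010010100000 = 0x284A0 in hexadecimal.
Subtract column by column in base 16:
  0-6 → A (borrow)
  A-7-1 → 2
  4-2 → 2
  8-0 → 8
  2-0 → 2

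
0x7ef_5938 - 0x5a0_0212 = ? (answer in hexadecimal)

Subtract column by column in base 16:
  8-2 → 6
  3-1 → 2
  9-2 → 7
  5-0 → 5
  f-0 → f
  e-a → 4
  7-5 → 2

0x24f5726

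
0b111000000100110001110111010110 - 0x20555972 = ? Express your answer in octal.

0o2757342144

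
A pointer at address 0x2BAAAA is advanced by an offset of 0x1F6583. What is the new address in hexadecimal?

0x4B102D

Add column by column in base 16, right to left:
  A+3 = D
  A+8 = 2 carry 1
  A+5+1 = 0 carry 1
  A+6+1 = 1 carry 1
  B+F+1 = B carry 1
  2+1+1 = 4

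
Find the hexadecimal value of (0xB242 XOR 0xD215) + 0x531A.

0xB371

First 0xB242 XOR 0xD215 = 0x6057.
Add column by column in base 16, right to left:
  7+A = 1 carry 1
  5+1+1 = 7
  0+3 = 3
  6+5 = B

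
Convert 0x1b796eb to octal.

0o155713353

Expand each hex digit to 4 bits: 1=0001 b=1011 7=0111 9=1001 6=0110 e=1110 b=1011.
Group the bits in threes: 001 101 101 111 001 011 011 101 011 → 155713353.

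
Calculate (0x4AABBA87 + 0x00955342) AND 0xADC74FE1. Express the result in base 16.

Add column by column in base 16, right to left:
  7+2 = 9
  8+4 = C
  A+3 = D
  B+5 = 0 carry 1
  B+5+1 = 1 carry 1
  A+9+1 = 4 carry 1
  A+0+1 = B
  4+0 = 4
Sum = 0x4B410DC9; now AND with 0xADC74FE1:
  4&A=0, B&D=9, 4&C=4, 1&7=1, 0&4=0, D&F=D, C&E=C, 9&1=1

0x9410DC1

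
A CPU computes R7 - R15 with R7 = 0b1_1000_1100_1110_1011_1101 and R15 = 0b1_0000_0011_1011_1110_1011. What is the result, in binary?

Subtract column by column in base 2:
  1-1 → 0
  0-1 → 1 (borrow)
  1-0-1 → 0
  1-1 → 0
  1-0 → 1
  1-1 → 0
  0-1 → 1 (borrow)
  1-1-1 → 1 (borrow)
  0-1-1 → 0 (borrow)
  1-1-1 → 1 (borrow)
  1-0-1 → 0
  1-1 → 0
  0-1 → 1 (borrow)
  0-1-1 → 0 (borrow)
  1-0-1 → 0
  1-0 → 1
  0-0 → 0
  0-0 → 0
  0-0 → 0
  1-0 → 1
  1-1 → 0

0b10001001001011010010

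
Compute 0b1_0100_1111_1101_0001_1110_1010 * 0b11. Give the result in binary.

0b11111011110111010110111110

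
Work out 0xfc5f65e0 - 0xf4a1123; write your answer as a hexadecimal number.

0xed1554bd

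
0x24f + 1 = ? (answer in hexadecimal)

0x250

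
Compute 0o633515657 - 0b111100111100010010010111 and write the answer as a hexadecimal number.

0x57AD718

0o633515657 = 0x66E9BAF in hexadecimal.
0b111100111100010010010111 = 0xF3C497 in hexadecimal.
Subtract column by column in base 16:
  F-7 → 8
  A-9 → 1
  B-4 → 7
  9-C → D (borrow)
  E-3-1 → A
  6-F → 7 (borrow)
  6-0-1 → 5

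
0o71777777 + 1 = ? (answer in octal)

0o72000000

The trailing 6 digits are 7 (max in base 8), so adding 1 cascades: they roll to 0 and the next digit up increments.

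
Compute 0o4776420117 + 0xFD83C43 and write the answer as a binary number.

0b110111110100100101110010010010

0o4776420117 = 0b100111111110100010000001001111 in binary.
0xFD83C43 = 0b1111110110000011110001000011 in binary.
Add column by column in base 2, right to left:
  1+1 = 0 carry 1
  1+1+1 = 1 carry 1
  1+0+1 = 0 carry 1
  1+0+1 = 0 carry 1
  0+0+1 = 1
  0+0 = 0
  1+1 = 0 carry 1
  0+0+1 = 1
  0+0 = 0
  0+0 = 0
  0+1 = 1
  0+1 = 1
  0+1 = 1
  1+1 = 0 carry 1
  0+0+1 = 1
  0+0 = 0
  0+0 = 0
  1+0 = 1
  0+0 = 0
  1+1 = 0 carry 1
  1+1+1 = 1 carry 1
  1+0+1 = 0 carry 1
  1+1+1 = 1 carry 1
  1+1+1 = 1 carry 1
  1+1+1 = 1 carry 1
  1+1+1 = 1 carry 1
  1+1+1 = 1 carry 1
  0+1+1 = 0 carry 1
  0+0+1 = 1
  1+0 = 1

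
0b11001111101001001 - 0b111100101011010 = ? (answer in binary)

Subtract column by column in base 2:
  1-0 → 1
  0-1 → 1 (borrow)
  0-0-1 → 1 (borrow)
  1-1-1 → 1 (borrow)
  0-1-1 → 0 (borrow)
  0-0-1 → 1 (borrow)
  1-1-1 → 1 (borrow)
  0-0-1 → 1 (borrow)
  1-1-1 → 1 (borrow)
  1-0-1 → 0
  1-0 → 1
  1-1 → 0
  1-1 → 0
  0-1 → 1 (borrow)
  0-1-1 → 0 (borrow)
  1-0-1 → 0
  1-0 → 1

0b10010010111101111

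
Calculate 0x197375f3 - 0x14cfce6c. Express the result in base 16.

Subtract column by column in base 16:
  3-c → 7 (borrow)
  f-6-1 → 8
  5-e → 7 (borrow)
  7-c-1 → a (borrow)
  3-f-1 → 3 (borrow)
  7-c-1 → a (borrow)
  9-4-1 → 4
  1-1 → 0

0x4a3a787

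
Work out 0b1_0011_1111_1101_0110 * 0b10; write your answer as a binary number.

Multiply each base-2 digit by 2, carrying:
  0×2 = 0 → write 0
  1×2 = 2 → write 0 carry 1
  1×2+1 = 3 → write 1 carry 1
  0×2+1 = 1 → write 1
  1×2 = 2 → write 0 carry 1
  0×2+1 = 1 → write 1
  1×2 = 2 → write 0 carry 1
  1×2+1 = 3 → write 1 carry 1
  1×2+1 = 3 → write 1 carry 1
  1×2+1 = 3 → write 1 carry 1
  1×2+1 = 3 → write 1 carry 1
  1×2+1 = 3 → write 1 carry 1
  1×2+1 = 3 → write 1 carry 1
  1×2+1 = 3 → write 1 carry 1
  0×2+1 = 1 → write 1
  0×2 = 0 → write 0
  1×2 = 2 → write 0 carry 1
  remaining carry: 1

0b100111111110101100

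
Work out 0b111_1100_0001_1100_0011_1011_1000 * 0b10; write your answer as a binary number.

0b1111100000111000011101110000

Multiply each base-2 digit by 2, carrying:
  0×2 = 0 → write 0
  0×2 = 0 → write 0
  0×2 = 0 → write 0
  1×2 = 2 → write 0 carry 1
  1×2+1 = 3 → write 1 carry 1
  1×2+1 = 3 → write 1 carry 1
  0×2+1 = 1 → write 1
  1×2 = 2 → write 0 carry 1
  1×2+1 = 3 → write 1 carry 1
  1×2+1 = 3 → write 1 carry 1
  0×2+1 = 1 → write 1
  0×2 = 0 → write 0
  0×2 = 0 → write 0
  0×2 = 0 → write 0
  1×2 = 2 → write 0 carry 1
  1×2+1 = 3 → write 1 carry 1
  1×2+1 = 3 → write 1 carry 1
  0×2+1 = 1 → write 1
  0×2 = 0 → write 0
  0×2 = 0 → write 0
  0×2 = 0 → write 0
  0×2 = 0 → write 0
  1×2 = 2 → write 0 carry 1
  1×2+1 = 3 → write 1 carry 1
  1×2+1 = 3 → write 1 carry 1
  1×2+1 = 3 → write 1 carry 1
  1×2+1 = 3 → write 1 carry 1
  remaining carry: 1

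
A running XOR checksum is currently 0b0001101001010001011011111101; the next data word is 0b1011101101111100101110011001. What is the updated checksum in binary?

0b1010000100101101110101100100

XOR bit by bit (1 where the bits differ):
  0001101001010001011011111101
^ 1011101101111100101110011001
= 1010000100101101110101100100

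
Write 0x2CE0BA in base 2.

0b1011001110000010111010

Expand each hex digit to 4 bits: 2=0010 C=1100 E=1110 0=0000 B=1011 A=1010.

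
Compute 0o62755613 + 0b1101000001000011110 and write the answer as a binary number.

0o62755613 = 0b110010111101101110001011 in binary.
Add column by column in base 2, right to left:
  1+0 = 1
  1+1 = 0 carry 1
  0+1+1 = 0 carry 1
  1+1+1 = 1 carry 1
  0+1+1 = 0 carry 1
  0+0+1 = 1
  0+0 = 0
  1+0 = 1
  1+0 = 1
  1+1 = 0 carry 1
  0+0+1 = 1
  1+0 = 1
  1+0 = 1
  0+0 = 0
  1+0 = 1
  1+1 = 0 carry 1
  1+0+1 = 0 carry 1
  1+1+1 = 1 carry 1
  0+1+1 = 0 carry 1
  1+0+1 = 0 carry 1
  0+0+1 = 1
  0+0 = 0
  1+0 = 1
  1+0 = 1

0b110100100101110110101001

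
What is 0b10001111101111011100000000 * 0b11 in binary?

0b110101111001110010100000000

Multiply each base-2 digit by 3, carrying:
  0×3 = 0 → write 0
  0×3 = 0 → write 0
  0×3 = 0 → write 0
  0×3 = 0 → write 0
  0×3 = 0 → write 0
  0×3 = 0 → write 0
  0×3 = 0 → write 0
  0×3 = 0 → write 0
  1×3 = 3 → write 1 carry 1
  1×3+1 = 4 → write 0 carry 2
  1×3+2 = 5 → write 1 carry 2
  0×3+2 = 2 → write 0 carry 1
  1×3+1 = 4 → write 0 carry 2
  1×3+2 = 5 → write 1 carry 2
  1×3+2 = 5 → write 1 carry 2
  1×3+2 = 5 → write 1 carry 2
  0×3+2 = 2 → write 0 carry 1
  1×3+1 = 4 → write 0 carry 2
  1×3+2 = 5 → write 1 carry 2
  1×3+2 = 5 → write 1 carry 2
  1×3+2 = 5 → write 1 carry 2
  1×3+2 = 5 → write 1 carry 2
  0×3+2 = 2 → write 0 carry 1
  0×3+1 = 1 → write 1
  0×3 = 0 → write 0
  1×3 = 3 → write 1 carry 1
  remaining carry: 1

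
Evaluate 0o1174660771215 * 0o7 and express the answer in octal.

Multiply each base-8 digit by 7, carrying:
  5×7 = 35 → write 3 carry 4
  1×7+4 = 11 → write 3 carry 1
  2×7+1 = 15 → write 7 carry 1
  1×7+1 = 8 → write 0 carry 1
  7×7+1 = 50 → write 2 carry 6
  7×7+6 = 55 → write 7 carry 6
  0×7+6 = 6 → write 6
  6×7 = 42 → write 2 carry 5
  6×7+5 = 47 → write 7 carry 5
  4×7+5 = 33 → write 1 carry 4
  7×7+4 = 53 → write 5 carry 6
  1×7+6 = 13 → write 5 carry 1
  1×7+1 = 8 → write 0 carry 1
  remaining carry: 1

0o10551726720733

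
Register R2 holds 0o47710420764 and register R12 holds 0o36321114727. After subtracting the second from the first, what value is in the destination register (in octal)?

0o11367304035

Subtract column by column in base 8:
  4-7 → 5 (borrow)
  6-2-1 → 3
  7-7 → 0
  0-4 → 4 (borrow)
  2-1-1 → 0
  4-1 → 3
  0-1 → 7 (borrow)
  1-2-1 → 6 (borrow)
  7-3-1 → 3
  7-6 → 1
  4-3 → 1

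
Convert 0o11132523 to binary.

0b1001001011010101010011

Each octal digit is 3 bits: 1=001 1=001 1=001 3=011 2=010 5=101 2=010 3=011.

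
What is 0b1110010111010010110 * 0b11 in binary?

0b101011000101111000010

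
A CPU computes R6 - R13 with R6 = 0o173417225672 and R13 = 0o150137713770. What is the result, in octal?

Subtract column by column in base 8:
  2-0 → 2
  7-7 → 0
  6-7 → 7 (borrow)
  5-3-1 → 1
  2-1 → 1
  2-7 → 3 (borrow)
  7-7-1 → 7 (borrow)
  1-3-1 → 5 (borrow)
  4-1-1 → 2
  3-0 → 3
  7-5 → 2
  1-1 → 0

0o23257311702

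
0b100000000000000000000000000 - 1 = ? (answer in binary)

0b11111111111111111111111111

The trailing 26 digits are 0, so subtracting 1 borrows through: they become 1 and the next digit up decrements.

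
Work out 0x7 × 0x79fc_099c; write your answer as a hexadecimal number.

0x355e44344

Multiply each base-16 digit by 7, carrying:
  c×7 = 84 → write 4 carry 5
  9×7+5 = 68 → write 4 carry 4
  9×7+4 = 67 → write 3 carry 4
  0×7+4 = 4 → write 4
  c×7 = 84 → write 4 carry 5
  f×7+5 = 110 → write e carry 6
  9×7+6 = 69 → write 5 carry 4
  7×7+4 = 53 → write 5 carry 3
  remaining carry: 3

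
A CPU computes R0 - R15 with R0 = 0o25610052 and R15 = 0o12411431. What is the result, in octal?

Subtract column by column in base 8:
  2-1 → 1
  5-3 → 2
  0-4 → 4 (borrow)
  0-1-1 → 6 (borrow)
  1-1-1 → 7 (borrow)
  6-4-1 → 1
  5-2 → 3
  2-1 → 1

0o13176421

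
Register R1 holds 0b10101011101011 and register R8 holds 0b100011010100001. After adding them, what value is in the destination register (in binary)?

0b111000110001100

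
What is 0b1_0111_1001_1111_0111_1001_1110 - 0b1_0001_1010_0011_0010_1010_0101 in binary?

0b10111111100010011111001

Subtract column by column in base 2:
  0-1 → 1 (borrow)
  1-0-1 → 0
  1-1 → 0
  1-0 → 1
  1-0 → 1
  0-1 → 1 (borrow)
  0-0-1 → 1 (borrow)
  1-1-1 → 1 (borrow)
  1-0-1 → 0
  1-1 → 0
  1-0 → 1
  0-0 → 0
  1-1 → 0
  1-1 → 0
  1-0 → 1
  1-0 → 1
  1-0 → 1
  0-1 → 1 (borrow)
  0-0-1 → 1 (borrow)
  1-1-1 → 1 (borrow)
  1-1-1 → 1 (borrow)
  1-0-1 → 0
  1-0 → 1
  0-0 → 0
  1-1 → 0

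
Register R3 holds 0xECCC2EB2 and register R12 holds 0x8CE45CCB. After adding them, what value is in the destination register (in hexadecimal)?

Add column by column in base 16, right to left:
  2+B = D
  B+C = 7 carry 1
  E+C+1 = B carry 1
  2+5+1 = 8
  C+4 = 0 carry 1
  C+E+1 = B carry 1
  C+C+1 = 9 carry 1
  E+8+1 = 7 carry 1
  final carry 1

0x179B08B7D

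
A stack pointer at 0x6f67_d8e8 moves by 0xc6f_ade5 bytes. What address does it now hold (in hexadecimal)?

Add column by column in base 16, right to left:
  8+5 = d
  e+e = c carry 1
  8+d+1 = 6 carry 1
  d+a+1 = 8 carry 1
  7+f+1 = 7 carry 1
  6+6+1 = d
  f+c = b carry 1
  6+0+1 = 7

0x7bd786cd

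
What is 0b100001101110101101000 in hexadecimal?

0x10DD68

Group the bits into nibbles: 0001 0000 1101 1101 0110 1000 → 10DD68.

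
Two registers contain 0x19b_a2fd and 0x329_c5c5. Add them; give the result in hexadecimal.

Add column by column in base 16, right to left:
  d+5 = 2 carry 1
  f+c+1 = c carry 1
  2+5+1 = 8
  a+c = 6 carry 1
  b+9+1 = 5 carry 1
  9+2+1 = c
  1+3 = 4

0x4c568c2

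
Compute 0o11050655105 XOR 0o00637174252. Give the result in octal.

XOR each oct digit independently (no carries):
  1^0=1, 1^0=1, 0^6=6, 5^3=6, 0^7=7, 6^1=7, 5^7=2, 5^4=1, 1^2=3, 0^5=5, 5^2=7

0o11667721357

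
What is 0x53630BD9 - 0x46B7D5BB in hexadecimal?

Subtract column by column in base 16:
  9-B → E (borrow)
  D-B-1 → 1
  B-5 → 6
  0-D → 3 (borrow)
  3-7-1 → B (borrow)
  6-B-1 → A (borrow)
  3-6-1 → C (borrow)
  5-4-1 → 0

0xCAB361E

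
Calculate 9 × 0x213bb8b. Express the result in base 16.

0x12b197e3

Multiply each base-16 digit by 9, carrying:
  b×9 = 99 → write 3 carry 6
  8×9+6 = 78 → write e carry 4
  b×9+4 = 103 → write 7 carry 6
  b×9+6 = 105 → write 9 carry 6
  3×9+6 = 33 → write 1 carry 2
  1×9+2 = 11 → write b
  2×9 = 18 → write 2 carry 1
  remaining carry: 1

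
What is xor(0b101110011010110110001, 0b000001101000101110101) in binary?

XOR bit by bit (1 where the bits differ):
  101110011010110110001
^ 000001101000101110101
= 101111110010011000100

0b101111110010011000100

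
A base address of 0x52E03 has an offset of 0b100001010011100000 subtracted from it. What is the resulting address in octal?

0x52E03 = 0o1227003 in octal.
0b100001010011100000 = 0o412340 in octal.
Subtract column by column in base 8:
  3-0 → 3
  0-4 → 4 (borrow)
  0-3-1 → 4 (borrow)
  7-2-1 → 4
  2-1 → 1
  2-4 → 6 (borrow)
  1-0-1 → 0

0o614443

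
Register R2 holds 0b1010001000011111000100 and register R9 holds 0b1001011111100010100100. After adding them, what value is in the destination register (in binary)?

Add column by column in base 2, right to left:
  0+0 = 0
  0+0 = 0
  1+1 = 0 carry 1
  0+0+1 = 1
  0+0 = 0
  0+1 = 1
  1+0 = 1
  1+1 = 0 carry 1
  1+0+1 = 0 carry 1
  1+0+1 = 0 carry 1
  1+0+1 = 0 carry 1
  0+1+1 = 0 carry 1
  0+1+1 = 0 carry 1
  0+1+1 = 0 carry 1
  0+1+1 = 0 carry 1
  1+1+1 = 1 carry 1
  0+1+1 = 0 carry 1
  0+0+1 = 1
  0+1 = 1
  1+0 = 1
  0+0 = 0
  1+1 = 0 carry 1
  final carry 1

0b10011101000000001101000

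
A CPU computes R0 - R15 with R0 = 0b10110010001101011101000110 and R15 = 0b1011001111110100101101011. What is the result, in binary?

0b1011000001110110111011011

Subtract column by column in base 2:
  0-1 → 1 (borrow)
  1-1-1 → 1 (borrow)
  1-0-1 → 0
  0-1 → 1 (borrow)
  0-0-1 → 1 (borrow)
  0-1-1 → 0 (borrow)
  1-1-1 → 1 (borrow)
  0-0-1 → 1 (borrow)
  1-1-1 → 1 (borrow)
  1-0-1 → 0
  1-0 → 1
  0-1 → 1 (borrow)
  1-0-1 → 0
  0-1 → 1 (borrow)
  1-1-1 → 1 (borrow)
  1-1-1 → 1 (borrow)
  0-1-1 → 0 (borrow)
  0-1-1 → 0 (borrow)
  0-1-1 → 0 (borrow)
  1-0-1 → 0
  0-0 → 0
  0-1 → 1 (borrow)
  1-1-1 → 1 (borrow)
  1-0-1 → 0
  0-1 → 1 (borrow)
  1-0-1 → 0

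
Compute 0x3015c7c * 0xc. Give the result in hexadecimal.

0x241055d0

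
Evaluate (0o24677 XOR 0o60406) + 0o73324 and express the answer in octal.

0o137615

First 0o24677 XOR 0o60406 = 0o44271.
Add column by column in base 8, right to left:
  1+4 = 5
  7+2 = 1 carry 1
  2+3+1 = 6
  4+3 = 7
  4+7 = 3 carry 1
  final carry 1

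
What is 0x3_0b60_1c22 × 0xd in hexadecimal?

0x2793e16dba

Multiply each base-16 digit by 13, carrying:
  2×13 = 26 → write a carry 1
  2×13+1 = 27 → write b carry 1
  c×13+1 = 157 → write d carry 9
  1×13+9 = 22 → write 6 carry 1
  0×13+1 = 1 → write 1
  6×13 = 78 → write e carry 4
  b×13+4 = 147 → write 3 carry 9
  0×13+9 = 9 → write 9
  3×13 = 39 → write 7 carry 2
  remaining carry: 2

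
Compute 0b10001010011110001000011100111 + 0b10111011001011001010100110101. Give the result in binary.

0b101000101101001010011000011100

Add column by column in base 2, right to left:
  1+1 = 0 carry 1
  1+0+1 = 0 carry 1
  1+1+1 = 1 carry 1
  0+0+1 = 1
  0+1 = 1
  1+1 = 0 carry 1
  1+0+1 = 0 carry 1
  1+0+1 = 0 carry 1
  0+1+1 = 0 carry 1
  0+0+1 = 1
  0+1 = 1
  0+0 = 0
  1+1 = 0 carry 1
  0+0+1 = 1
  0+0 = 0
  0+1 = 1
  1+1 = 0 carry 1
  1+0+1 = 0 carry 1
  1+1+1 = 1 carry 1
  1+0+1 = 0 carry 1
  0+0+1 = 1
  0+1 = 1
  1+1 = 0 carry 1
  0+0+1 = 1
  1+1 = 0 carry 1
  0+1+1 = 0 carry 1
  0+1+1 = 0 carry 1
  0+0+1 = 1
  1+1 = 0 carry 1
  final carry 1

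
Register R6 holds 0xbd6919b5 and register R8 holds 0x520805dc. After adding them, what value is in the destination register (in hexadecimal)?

Add column by column in base 16, right to left:
  5+c = 1 carry 1
  b+d+1 = 9 carry 1
  9+5+1 = f
  1+0 = 1
  9+8 = 1 carry 1
  6+0+1 = 7
  d+2 = f
  b+5 = 0 carry 1
  final carry 1

0x10f711f91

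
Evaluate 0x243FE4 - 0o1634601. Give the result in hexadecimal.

0x1D0663

0o1634601 = 0x73981 in hexadecimal.
Subtract column by column in base 16:
  4-1 → 3
  E-8 → 6
  F-9 → 6
  3-3 → 0
  4-7 → D (borrow)
  2-0-1 → 1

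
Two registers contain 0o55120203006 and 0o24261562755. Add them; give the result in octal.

0o101401765763

Add column by column in base 8, right to left:
  6+5 = 3 carry 1
  0+5+1 = 6
  0+7 = 7
  3+2 = 5
  0+6 = 6
  2+5 = 7
  0+1 = 1
  2+6 = 0 carry 1
  1+2+1 = 4
  5+4 = 1 carry 1
  5+2+1 = 0 carry 1
  final carry 1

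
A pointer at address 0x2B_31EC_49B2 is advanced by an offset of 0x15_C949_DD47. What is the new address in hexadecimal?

Add column by column in base 16, right to left:
  2+7 = 9
  B+4 = F
  9+D = 6 carry 1
  4+D+1 = 2 carry 1
  C+9+1 = 6 carry 1
  E+4+1 = 3 carry 1
  1+9+1 = B
  3+C = F
  B+5 = 0 carry 1
  2+1+1 = 4

0x40FB3626F9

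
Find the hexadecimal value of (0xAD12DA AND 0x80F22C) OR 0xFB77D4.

0xFB77DC

0xAD12DA AND 0x80F22C = 0x801208.
Then OR with 0xFB77D4.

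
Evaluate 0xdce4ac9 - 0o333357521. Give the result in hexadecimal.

0o333357521 = 0x36ddf51 in hexadecimal.
Subtract column by column in base 16:
  9-1 → 8
  c-5 → 7
  a-f → b (borrow)
  4-d-1 → 6 (borrow)
  e-d-1 → 0
  c-6 → 6
  d-3 → a

0xa606b78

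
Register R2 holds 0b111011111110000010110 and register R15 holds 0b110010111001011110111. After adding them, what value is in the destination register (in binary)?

0b1101110110111100001101

Add column by column in base 2, right to left:
  0+1 = 1
  1+1 = 0 carry 1
  1+1+1 = 1 carry 1
  0+0+1 = 1
  1+1 = 0 carry 1
  0+1+1 = 0 carry 1
  0+1+1 = 0 carry 1
  0+1+1 = 0 carry 1
  0+0+1 = 1
  0+1 = 1
  1+0 = 1
  1+0 = 1
  1+1 = 0 carry 1
  1+1+1 = 1 carry 1
  1+1+1 = 1 carry 1
  1+0+1 = 0 carry 1
  1+1+1 = 1 carry 1
  0+0+1 = 1
  1+0 = 1
  1+1 = 0 carry 1
  1+1+1 = 1 carry 1
  final carry 1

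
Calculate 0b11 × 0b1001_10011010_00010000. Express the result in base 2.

0b111001100111000110000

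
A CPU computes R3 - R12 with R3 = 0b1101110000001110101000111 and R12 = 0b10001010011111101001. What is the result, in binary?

Subtract column by column in base 2:
  1-1 → 0
  1-0 → 1
  1-0 → 1
  0-1 → 1 (borrow)
  0-0-1 → 1 (borrow)
  0-1-1 → 0 (borrow)
  1-1-1 → 1 (borrow)
  0-1-1 → 0 (borrow)
  1-1-1 → 1 (borrow)
  0-1-1 → 0 (borrow)
  1-1-1 → 1 (borrow)
  1-0-1 → 0
  1-0 → 1
  0-1 → 1 (borrow)
  0-0-1 → 1 (borrow)
  0-1-1 → 0 (borrow)
  0-0-1 → 1 (borrow)
  0-0-1 → 1 (borrow)
  0-0-1 → 1 (borrow)
  1-1-1 → 1 (borrow)
  1-0-1 → 0
  1-0 → 1
  0-0 → 0
  1-0 → 1
  1-0 → 1

0b1101011110111010101011110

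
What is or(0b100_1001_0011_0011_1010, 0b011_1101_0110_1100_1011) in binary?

0b1111101011111111011

OR bit by bit (1 where either bit is 1):
  1001001001100111010
| 0111101011011001011
= 1111101011111111011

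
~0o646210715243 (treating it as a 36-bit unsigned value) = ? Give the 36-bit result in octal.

0o131567062534

Each oct digit d becomes 7−d:
  6→1, 4→3, 6→1, 2→5, 1→6, 0→7, 7→0, 1→6, 5→2, 2→5, 4→3, 3→4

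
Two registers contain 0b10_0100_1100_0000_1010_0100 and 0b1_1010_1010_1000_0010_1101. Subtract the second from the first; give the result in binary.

Subtract column by column in base 2:
  0-1 → 1 (borrow)
  0-0-1 → 1 (borrow)
  1-1-1 → 1 (borrow)
  0-1-1 → 0 (borrow)
  0-0-1 → 1 (borrow)
  1-1-1 → 1 (borrow)
  0-0-1 → 1 (borrow)
  1-0-1 → 0
  0-0 → 0
  0-0 → 0
  0-0 → 0
  0-1 → 1 (borrow)
  0-0-1 → 1 (borrow)
  0-1-1 → 0 (borrow)
  1-0-1 → 0
  1-1 → 0
  0-0 → 0
  0-1 → 1 (borrow)
  1-0-1 → 0
  0-1 → 1 (borrow)
  0-1-1 → 0 (borrow)
  1-0-1 → 0

0b10100001100001110111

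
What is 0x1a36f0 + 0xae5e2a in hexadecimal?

0xc8951a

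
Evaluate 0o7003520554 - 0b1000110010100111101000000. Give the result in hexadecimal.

0x36f5522c

0o7003520554 = 0x380ea16c in hexadecimal.
0b1000110010100111101000000 = 0x1194f40 in hexadecimal.
Subtract column by column in base 16:
  c-0 → c
  6-4 → 2
  1-f → 2 (borrow)
  a-4-1 → 5
  e-9 → 5
  0-1 → f (borrow)
  8-1-1 → 6
  3-0 → 3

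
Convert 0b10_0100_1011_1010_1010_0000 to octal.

Group the bits in threes: 001 001 001 011 101 010 100 000 → 11135240.

0o11135240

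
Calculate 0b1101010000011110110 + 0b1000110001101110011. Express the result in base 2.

Add column by column in base 2, right to left:
  0+1 = 1
  1+1 = 0 carry 1
  1+0+1 = 0 carry 1
  0+0+1 = 1
  1+1 = 0 carry 1
  1+1+1 = 1 carry 1
  1+1+1 = 1 carry 1
  1+0+1 = 0 carry 1
  0+1+1 = 0 carry 1
  0+1+1 = 0 carry 1
  0+0+1 = 1
  0+0 = 0
  0+0 = 0
  1+1 = 0 carry 1
  0+1+1 = 0 carry 1
  1+0+1 = 0 carry 1
  0+0+1 = 1
  1+0 = 1
  1+1 = 0 carry 1
  final carry 1

0b10110000010001101001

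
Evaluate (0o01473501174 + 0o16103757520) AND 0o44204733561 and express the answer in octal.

0o4004420500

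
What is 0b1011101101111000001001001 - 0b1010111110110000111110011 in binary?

Subtract column by column in base 2:
  1-1 → 0
  0-1 → 1 (borrow)
  0-0-1 → 1 (borrow)
  1-0-1 → 0
  0-1 → 1 (borrow)
  0-1-1 → 0 (borrow)
  1-1-1 → 1 (borrow)
  0-1-1 → 0 (borrow)
  0-1-1 → 0 (borrow)
  0-0-1 → 1 (borrow)
  0-0-1 → 1 (borrow)
  0-0-1 → 1 (borrow)
  1-0-1 → 0
  1-1 → 0
  1-1 → 0
  1-0 → 1
  0-1 → 1 (borrow)
  1-1-1 → 1 (borrow)
  1-1-1 → 1 (borrow)
  0-1-1 → 0 (borrow)
  1-1-1 → 1 (borrow)
  1-0-1 → 0
  1-1 → 0
  0-0 → 0
  1-1 → 0

0b101111000111001010110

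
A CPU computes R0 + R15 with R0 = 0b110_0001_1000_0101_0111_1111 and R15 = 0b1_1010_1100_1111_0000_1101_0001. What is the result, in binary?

0b10000011100111011001010000

Add column by column in base 2, right to left:
  1+1 = 0 carry 1
  1+0+1 = 0 carry 1
  1+0+1 = 0 carry 1
  1+0+1 = 0 carry 1
  1+1+1 = 1 carry 1
  1+0+1 = 0 carry 1
  1+1+1 = 1 carry 1
  0+1+1 = 0 carry 1
  1+0+1 = 0 carry 1
  0+0+1 = 1
  1+0 = 1
  0+0 = 0
  0+1 = 1
  0+1 = 1
  0+1 = 1
  1+1 = 0 carry 1
  1+0+1 = 0 carry 1
  0+0+1 = 1
  0+1 = 1
  0+1 = 1
  0+0 = 0
  1+1 = 0 carry 1
  1+0+1 = 0 carry 1
  0+1+1 = 0 carry 1
  0+1+1 = 0 carry 1
  final carry 1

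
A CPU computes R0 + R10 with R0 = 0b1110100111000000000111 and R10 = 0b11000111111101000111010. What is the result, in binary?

0b100111100110101001000001

Add column by column in base 2, right to left:
  1+0 = 1
  1+1 = 0 carry 1
  1+0+1 = 0 carry 1
  0+1+1 = 0 carry 1
  0+1+1 = 0 carry 1
  0+1+1 = 0 carry 1
  0+0+1 = 1
  0+0 = 0
  0+0 = 0
  0+1 = 1
  0+0 = 0
  0+1 = 1
  1+1 = 0 carry 1
  1+1+1 = 1 carry 1
  1+1+1 = 1 carry 1
  0+1+1 = 0 carry 1
  0+1+1 = 0 carry 1
  1+1+1 = 1 carry 1
  0+0+1 = 1
  1+0 = 1
  1+0 = 1
  1+1 = 0 carry 1
  0+1+1 = 0 carry 1
  final carry 1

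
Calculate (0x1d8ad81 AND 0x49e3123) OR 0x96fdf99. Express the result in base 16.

0x9ffff99

0x1d8ad81 AND 0x49e3123 = 0x0982101.
Then OR with 0x96fdf99.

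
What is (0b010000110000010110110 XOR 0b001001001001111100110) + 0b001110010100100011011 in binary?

0b101000001110001101011

First 0b010000110000010110110 XOR 0b001001001001111100110 = 0b011001111001101010000.
Add column by column in base 2, right to left:
  0+1 = 1
  0+1 = 1
  0+0 = 0
  0+1 = 1
  1+1 = 0 carry 1
  0+0+1 = 1
  1+0 = 1
  0+0 = 0
  1+1 = 0 carry 1
  1+0+1 = 0 carry 1
  0+0+1 = 1
  0+1 = 1
  1+0 = 1
  1+1 = 0 carry 1
  1+0+1 = 0 carry 1
  1+0+1 = 0 carry 1
  0+1+1 = 0 carry 1
  0+1+1 = 0 carry 1
  1+1+1 = 1 carry 1
  1+0+1 = 0 carry 1
  final carry 1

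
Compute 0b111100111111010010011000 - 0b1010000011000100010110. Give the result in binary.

0b110010111100001110000010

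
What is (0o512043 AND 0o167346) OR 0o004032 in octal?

0o512043 AND 0o167346 = 0o102042.
Then OR with 0o004032.

0o106072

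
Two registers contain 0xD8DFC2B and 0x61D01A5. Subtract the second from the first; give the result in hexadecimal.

0x770FA86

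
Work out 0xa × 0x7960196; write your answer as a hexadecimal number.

Multiply each base-16 digit by 10, carrying:
  6×10 = 60 → write c carry 3
  9×10+3 = 93 → write d carry 5
  1×10+5 = 15 → write f
  0×10 = 0 → write 0
  6×10 = 60 → write c carry 3
  9×10+3 = 93 → write d carry 5
  7×10+5 = 75 → write b carry 4
  remaining carry: 4

0x4bdc0fdc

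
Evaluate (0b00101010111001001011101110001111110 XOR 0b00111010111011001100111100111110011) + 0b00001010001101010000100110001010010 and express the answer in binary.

First 0b00101010111001001011101110001111110 XOR 0b00111010111011001100111100111110011 = 0b00010000000010000111010010110001101.
Add column by column in base 2, right to left:
  1+0 = 1
  0+1 = 1
  1+0 = 1
  1+0 = 1
  0+1 = 1
  0+0 = 0
  0+1 = 1
  1+0 = 1
  1+0 = 1
  0+0 = 0
  1+1 = 0 carry 1
  0+1+1 = 0 carry 1
  0+0+1 = 1
  1+0 = 1
  0+1 = 1
  1+0 = 1
  1+0 = 1
  1+0 = 1
  0+0 = 0
  0+1 = 1
  0+0 = 0
  0+1 = 1
  1+0 = 1
  0+1 = 1
  0+1 = 1
  0+0 = 0
  0+0 = 0
  0+0 = 0
  0+1 = 1
  0+0 = 0
  0+1 = 1
  1+0 = 1

0b11010001111010111111000111011111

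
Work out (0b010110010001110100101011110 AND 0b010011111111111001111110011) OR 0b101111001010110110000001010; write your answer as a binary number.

0b111111011011110110101011010

0b010110010001110100101011110 AND 0b010011111111111001111110011 = 0b010010010001110000101010010.
Then OR with 0b101111001010110110000001010.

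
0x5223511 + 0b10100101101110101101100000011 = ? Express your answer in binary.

0b11001110110011001000000010100

0x5223511 = 0b101001000100011010100010001 in binary.
Add column by column in base 2, right to left:
  1+1 = 0 carry 1
  0+1+1 = 0 carry 1
  0+0+1 = 1
  0+0 = 0
  1+0 = 1
  0+0 = 0
  0+0 = 0
  0+0 = 0
  1+1 = 0 carry 1
  0+1+1 = 0 carry 1
  1+0+1 = 0 carry 1
  0+1+1 = 0 carry 1
  1+1+1 = 1 carry 1
  1+0+1 = 0 carry 1
  0+1+1 = 0 carry 1
  0+0+1 = 1
  0+1 = 1
  1+1 = 0 carry 1
  0+1+1 = 0 carry 1
  0+0+1 = 1
  0+1 = 1
  1+1 = 0 carry 1
  0+0+1 = 1
  0+1 = 1
  1+0 = 1
  0+0 = 0
  1+1 = 0 carry 1
  0+0+1 = 1
  0+1 = 1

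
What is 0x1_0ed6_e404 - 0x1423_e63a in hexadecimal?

Subtract column by column in base 16:
  4-a → a (borrow)
  0-3-1 → c (borrow)
  4-6-1 → d (borrow)
  e-e-1 → f (borrow)
  6-3-1 → 2
  d-2 → b
  e-4 → a
  0-1 → f (borrow)
  1-0-1 → 0

0xfab2fdca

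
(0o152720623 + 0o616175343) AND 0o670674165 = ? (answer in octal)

Add column by column in base 8, right to left:
  3+3 = 6
  2+4 = 6
  6+3 = 1 carry 1
  0+5+1 = 6
  2+7 = 1 carry 1
  7+1+1 = 1 carry 1
  2+6+1 = 1 carry 1
  5+1+1 = 7
  1+6 = 7
Sum = 0o771116166; now AND with 0o670674165:
  7&6=6, 7&7=7, 1&0=0, 1&6=0, 1&7=1, 6&4=4, 1&1=1, 6&6=6, 6&5=4

0o670014164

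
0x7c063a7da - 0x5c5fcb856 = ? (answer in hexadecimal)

Subtract column by column in base 16:
  a-6 → 4
  d-5 → 8
  7-8 → f (borrow)
  a-b-1 → e (borrow)
  3-c-1 → 6 (borrow)
  6-f-1 → 6 (borrow)
  0-5-1 → a (borrow)
  c-c-1 → f (borrow)
  7-5-1 → 1

0x1fa66ef84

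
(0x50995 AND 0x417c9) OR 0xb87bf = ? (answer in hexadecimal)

0x50995 AND 0x417c9 = 0x40181.
Then OR with 0xb87bf.

0xf87bf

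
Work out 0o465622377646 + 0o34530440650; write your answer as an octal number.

0o522353040516

Add column by column in base 8, right to left:
  6+0 = 6
  4+5 = 1 carry 1
  6+6+1 = 5 carry 1
  7+0+1 = 0 carry 1
  7+4+1 = 4 carry 1
  3+4+1 = 0 carry 1
  2+0+1 = 3
  2+3 = 5
  6+5 = 3 carry 1
  5+4+1 = 2 carry 1
  6+3+1 = 2 carry 1
  4+0+1 = 5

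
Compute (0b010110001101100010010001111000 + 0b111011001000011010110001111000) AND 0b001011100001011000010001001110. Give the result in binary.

Add column by column in base 2, right to left:
  0+0 = 0
  0+0 = 0
  0+0 = 0
  1+1 = 0 carry 1
  1+1+1 = 1 carry 1
  1+1+1 = 1 carry 1
  1+1+1 = 1 carry 1
  0+0+1 = 1
  0+0 = 0
  0+0 = 0
  1+1 = 0 carry 1
  0+1+1 = 0 carry 1
  0+0+1 = 1
  1+1 = 0 carry 1
  0+0+1 = 1
  0+1 = 1
  0+1 = 1
  1+0 = 1
  1+0 = 1
  0+0 = 0
  1+0 = 1
  1+1 = 0 carry 1
  0+0+1 = 1
  0+0 = 0
  0+1 = 1
  1+1 = 0 carry 1
  1+0+1 = 0 carry 1
  0+1+1 = 0 carry 1
  1+1+1 = 1 carry 1
  0+1+1 = 0 carry 1
  final carry 1
Sum = 0b1010001010101111101000011110000; now AND with 0b001011100001011000010001001110:
  1010001010101111101000011110000
& 0001011100001011000010001001110
= 0000001000001011000000001000000

0b1000001011000000001000000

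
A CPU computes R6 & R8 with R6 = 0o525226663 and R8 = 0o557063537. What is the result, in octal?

0o505022423

AND each oct digit independently (no carries):
  5&5=5, 2&5=0, 5&7=5, 2&0=0, 2&6=2, 6&3=2, 6&5=4, 6&3=2, 3&7=3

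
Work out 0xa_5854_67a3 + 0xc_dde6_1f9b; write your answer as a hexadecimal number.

0x17363a873e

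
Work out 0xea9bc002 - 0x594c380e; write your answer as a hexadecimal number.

Subtract column by column in base 16:
  2-e → 4 (borrow)
  0-0-1 → f (borrow)
  0-8-1 → 7 (borrow)
  c-3-1 → 8
  b-c → f (borrow)
  9-4-1 → 4
  a-9 → 1
  e-5 → 9

0x914f87f4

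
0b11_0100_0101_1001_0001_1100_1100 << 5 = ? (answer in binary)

0b1101000101100100011100110000000

Left shift by 5: append 5 zero bits.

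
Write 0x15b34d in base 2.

Expand each hex digit to 4 bits: 1=0001 5=0101 b=1011 3=0011 4=0100 d=1101.

0b101011011001101001101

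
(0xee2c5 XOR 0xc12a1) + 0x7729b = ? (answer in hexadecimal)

First 0xee2c5 XOR 0xc12a1 = 0x2f064.
Add column by column in base 16, right to left:
  4+b = f
  6+9 = f
  0+2 = 2
  f+7 = 6 carry 1
  2+7+1 = a

0xa62ff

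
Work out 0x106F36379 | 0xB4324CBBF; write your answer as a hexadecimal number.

0xB47F7EBFF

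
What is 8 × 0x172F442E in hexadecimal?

0xB97A2170

Multiply each base-16 digit by 8, carrying:
  E×8 = 112 → write 0 carry 7
  2×8+7 = 23 → write 7 carry 1
  4×8+1 = 33 → write 1 carry 2
  4×8+2 = 34 → write 2 carry 2
  F×8+2 = 122 → write A carry 7
  2×8+7 = 23 → write 7 carry 1
  7×8+1 = 57 → write 9 carry 3
  1×8+3 = 11 → write B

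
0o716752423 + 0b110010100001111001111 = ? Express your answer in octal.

0o725214342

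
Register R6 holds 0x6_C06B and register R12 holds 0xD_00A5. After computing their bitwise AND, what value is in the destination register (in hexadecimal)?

0x40021

AND each hex digit independently (no carries):
  6&D=4, C&0=0, 0&0=0, 6&A=2, B&5=1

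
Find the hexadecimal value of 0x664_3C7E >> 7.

0xCC878

7 bits is not a whole number of base-16 digits; in binary: 110011001000011110001111110 >> 7 = 11001100100001111000.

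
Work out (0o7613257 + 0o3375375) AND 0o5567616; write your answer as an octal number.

0o1000614

Add column by column in base 8, right to left:
  7+5 = 4 carry 1
  5+7+1 = 5 carry 1
  2+3+1 = 6
  3+5 = 0 carry 1
  1+7+1 = 1 carry 1
  6+3+1 = 2 carry 1
  7+3+1 = 3 carry 1
  final carry 1
Sum = 0o13210654; now AND with 0o5567616:
  1&0=0, 3&5=1, 2&5=0, 1&6=0, 0&7=0, 6&6=6, 5&1=1, 4&6=4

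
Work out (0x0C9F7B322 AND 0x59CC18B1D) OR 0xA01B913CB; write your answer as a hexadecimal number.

0xA89F993CB

0x0C9F7B322 AND 0x59CC18B1D = 0x088C18300.
Then OR with 0xA01B913CB.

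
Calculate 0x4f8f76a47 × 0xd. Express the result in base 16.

Multiply each base-16 digit by 13, carrying:
  7×13 = 91 → write b carry 5
  4×13+5 = 57 → write 9 carry 3
  a×13+3 = 133 → write 5 carry 8
  6×13+8 = 86 → write 6 carry 5
  7×13+5 = 96 → write 0 carry 6
  f×13+6 = 201 → write 9 carry 12
  8×13+12 = 116 → write 4 carry 7
  f×13+7 = 202 → write a carry 12
  4×13+12 = 64 → write 0 carry 4
  remaining carry: 4

0x40a490659b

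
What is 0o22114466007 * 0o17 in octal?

0o420175052151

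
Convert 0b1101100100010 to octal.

0o15442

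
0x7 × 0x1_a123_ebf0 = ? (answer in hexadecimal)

0xb67fb7390

Multiply each base-16 digit by 7, carrying:
  0×7 = 0 → write 0
  f×7 = 105 → write 9 carry 6
  b×7+6 = 83 → write 3 carry 5
  e×7+5 = 103 → write 7 carry 6
  3×7+6 = 27 → write b carry 1
  2×7+1 = 15 → write f
  1×7 = 7 → write 7
  a×7 = 70 → write 6 carry 4
  1×7+4 = 11 → write b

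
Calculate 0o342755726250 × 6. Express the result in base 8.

Multiply each base-8 digit by 6, carrying:
  0×6 = 0 → write 0
  5×6 = 30 → write 6 carry 3
  2×6+3 = 15 → write 7 carry 1
  6×6+1 = 37 → write 5 carry 4
  2×6+4 = 16 → write 0 carry 2
  7×6+2 = 44 → write 4 carry 5
  5×6+5 = 35 → write 3 carry 4
  5×6+4 = 34 → write 2 carry 4
  7×6+4 = 46 → write 6 carry 5
  2×6+5 = 17 → write 1 carry 2
  4×6+2 = 26 → write 2 carry 3
  3×6+3 = 21 → write 5 carry 2
  remaining carry: 2

0o2521623405760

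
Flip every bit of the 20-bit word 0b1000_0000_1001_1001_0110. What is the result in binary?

Invert each bit: 10000000100110010110 → 01111111011001101001.

0b01111111011001101001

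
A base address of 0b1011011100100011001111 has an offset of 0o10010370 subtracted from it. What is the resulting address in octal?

0o3333727

0b1011011100100011001111 = 0o13344317 in octal.
Subtract column by column in base 8:
  7-0 → 7
  1-7 → 2 (borrow)
  3-3-1 → 7 (borrow)
  4-0-1 → 3
  4-1 → 3
  3-0 → 3
  3-0 → 3
  1-1 → 0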